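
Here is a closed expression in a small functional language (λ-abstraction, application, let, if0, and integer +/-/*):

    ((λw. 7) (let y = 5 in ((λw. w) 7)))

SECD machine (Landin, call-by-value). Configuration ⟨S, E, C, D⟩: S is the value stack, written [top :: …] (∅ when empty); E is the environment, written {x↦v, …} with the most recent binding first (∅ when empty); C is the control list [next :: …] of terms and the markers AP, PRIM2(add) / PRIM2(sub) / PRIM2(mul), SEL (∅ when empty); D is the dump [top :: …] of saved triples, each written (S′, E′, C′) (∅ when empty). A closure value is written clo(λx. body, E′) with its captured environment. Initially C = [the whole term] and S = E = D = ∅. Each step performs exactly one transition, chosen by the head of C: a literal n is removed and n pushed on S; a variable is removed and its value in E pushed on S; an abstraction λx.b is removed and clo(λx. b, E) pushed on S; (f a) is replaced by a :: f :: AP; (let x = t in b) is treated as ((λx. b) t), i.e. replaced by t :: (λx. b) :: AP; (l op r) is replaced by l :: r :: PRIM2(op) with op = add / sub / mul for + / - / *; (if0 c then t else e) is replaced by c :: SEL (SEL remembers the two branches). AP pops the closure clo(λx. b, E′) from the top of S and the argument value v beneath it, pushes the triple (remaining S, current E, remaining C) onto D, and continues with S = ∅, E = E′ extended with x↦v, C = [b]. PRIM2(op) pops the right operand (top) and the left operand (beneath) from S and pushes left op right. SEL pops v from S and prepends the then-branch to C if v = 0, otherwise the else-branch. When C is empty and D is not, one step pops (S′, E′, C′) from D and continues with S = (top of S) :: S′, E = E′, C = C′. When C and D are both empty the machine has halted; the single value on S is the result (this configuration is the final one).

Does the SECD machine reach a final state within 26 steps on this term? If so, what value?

t=0: [S=∅ | E=∅ | C=[((λw. 7) (let y = 5 in ((λw. w) 7)))] | D=∅]
t=1: [S=∅ | E=∅ | C=[(let y = 5 in ((λw. w) 7)) :: (λw. 7) :: AP] | D=∅]
t=2: [S=∅ | E=∅ | C=[5 :: (λy. ((λw. w) 7)) :: AP :: (λw. 7) :: AP] | D=∅]
t=3: [S=[5] | E=∅ | C=[(λy. ((λw. w) 7)) :: AP :: (λw. 7) :: AP] | D=∅]
t=4: [S=[clo(λy. ((λw. w) 7), ∅) :: 5] | E=∅ | C=[AP :: (λw. 7) :: AP] | D=∅]
t=5: [S=∅ | E={y↦5} | C=[((λw. w) 7)] | D=[(∅, ∅, [(λw. 7) :: AP])]]
t=6: [S=∅ | E={y↦5} | C=[7 :: (λw. w) :: AP] | D=[(∅, ∅, [(λw. 7) :: AP])]]
t=7: [S=[7] | E={y↦5} | C=[(λw. w) :: AP] | D=[(∅, ∅, [(λw. 7) :: AP])]]
t=8: [S=[clo(λw. w, {y↦5}) :: 7] | E={y↦5} | C=[AP] | D=[(∅, ∅, [(λw. 7) :: AP])]]
t=9: [S=∅ | E={w↦7, y↦5} | C=[w] | D=[(∅, {y↦5}, ∅) :: (∅, ∅, [(λw. 7) :: AP])]]
t=10: [S=[7] | E={w↦7, y↦5} | C=∅ | D=[(∅, {y↦5}, ∅) :: (∅, ∅, [(λw. 7) :: AP])]]
t=11: [S=[7] | E={y↦5} | C=∅ | D=[(∅, ∅, [(λw. 7) :: AP])]]
t=12: [S=[7] | E=∅ | C=[(λw. 7) :: AP] | D=∅]
t=13: [S=[clo(λw. 7, ∅) :: 7] | E=∅ | C=[AP] | D=∅]
t=14: [S=∅ | E={w↦7} | C=[7] | D=[(∅, ∅, ∅)]]
t=15: [S=[7] | E={w↦7} | C=∅ | D=[(∅, ∅, ∅)]]
t=16: [S=[7] | E=∅ | C=∅ | D=∅]
→ final value 7

Answer: 7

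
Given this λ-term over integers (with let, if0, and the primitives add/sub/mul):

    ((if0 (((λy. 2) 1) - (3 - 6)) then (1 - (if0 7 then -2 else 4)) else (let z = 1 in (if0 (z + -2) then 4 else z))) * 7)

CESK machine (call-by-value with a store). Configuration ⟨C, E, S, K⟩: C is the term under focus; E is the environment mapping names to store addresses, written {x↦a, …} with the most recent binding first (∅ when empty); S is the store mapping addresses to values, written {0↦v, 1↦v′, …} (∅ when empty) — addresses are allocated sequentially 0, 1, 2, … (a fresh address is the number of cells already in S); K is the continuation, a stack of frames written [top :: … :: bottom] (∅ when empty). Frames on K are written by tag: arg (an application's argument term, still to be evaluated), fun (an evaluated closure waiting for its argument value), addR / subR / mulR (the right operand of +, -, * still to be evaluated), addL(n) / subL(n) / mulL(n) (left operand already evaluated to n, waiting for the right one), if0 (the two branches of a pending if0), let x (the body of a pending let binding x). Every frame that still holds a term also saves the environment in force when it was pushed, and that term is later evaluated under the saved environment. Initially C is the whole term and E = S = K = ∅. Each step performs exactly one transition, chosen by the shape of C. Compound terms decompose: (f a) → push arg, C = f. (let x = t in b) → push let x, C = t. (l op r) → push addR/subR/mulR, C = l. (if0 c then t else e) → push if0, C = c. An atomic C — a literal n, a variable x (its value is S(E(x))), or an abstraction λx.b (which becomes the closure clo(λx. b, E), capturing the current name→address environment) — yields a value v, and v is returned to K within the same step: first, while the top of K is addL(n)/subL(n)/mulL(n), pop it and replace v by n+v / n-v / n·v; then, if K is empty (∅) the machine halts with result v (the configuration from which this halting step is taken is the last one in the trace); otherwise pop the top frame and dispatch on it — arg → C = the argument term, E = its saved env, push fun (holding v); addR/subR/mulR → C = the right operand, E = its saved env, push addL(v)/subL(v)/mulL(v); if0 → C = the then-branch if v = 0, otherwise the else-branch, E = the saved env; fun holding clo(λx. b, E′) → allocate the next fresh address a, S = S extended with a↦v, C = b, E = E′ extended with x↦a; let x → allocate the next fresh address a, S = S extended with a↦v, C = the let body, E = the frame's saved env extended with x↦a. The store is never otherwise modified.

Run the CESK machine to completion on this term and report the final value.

0. ⟨C=((if0 (((λy. 2) 1) - (3 - 6)) then (1 - (if0 7 then -2 else 4)) else (let z = 1 in (if0 (z + -2) then 4 else z))) * 7); E=∅; S=∅; K=∅⟩
1. ⟨C=(if0 (((λy. 2) 1) - (3 - 6)) then (1 - (if0 7 then -2 else 4)) else (let z = 1 in (if0 (z + -2) then 4 else z))); E=∅; S=∅; K=[mulR]⟩
2. ⟨C=(((λy. 2) 1) - (3 - 6)); E=∅; S=∅; K=[if0 :: mulR]⟩
3. ⟨C=((λy. 2) 1); E=∅; S=∅; K=[subR :: if0 :: mulR]⟩
4. ⟨C=(λy. 2); E=∅; S=∅; K=[arg :: subR :: if0 :: mulR]⟩
5. ⟨C=1; E=∅; S=∅; K=[fun :: subR :: if0 :: mulR]⟩
6. ⟨C=2; E={y↦0}; S={0↦1}; K=[subR :: if0 :: mulR]⟩
7. ⟨C=(3 - 6); E=∅; S={0↦1}; K=[subL(2) :: if0 :: mulR]⟩
8. ⟨C=3; E=∅; S={0↦1}; K=[subR :: subL(2) :: if0 :: mulR]⟩
9. ⟨C=6; E=∅; S={0↦1}; K=[subL(3) :: subL(2) :: if0 :: mulR]⟩
10. ⟨C=(let z = 1 in (if0 (z + -2) then 4 else z)); E=∅; S={0↦1}; K=[mulR]⟩
11. ⟨C=1; E=∅; S={0↦1}; K=[let z :: mulR]⟩
12. ⟨C=(if0 (z + -2) then 4 else z); E={z↦1}; S={0↦1, 1↦1}; K=[mulR]⟩
13. ⟨C=(z + -2); E={z↦1}; S={0↦1, 1↦1}; K=[if0 :: mulR]⟩
14. ⟨C=z; E={z↦1}; S={0↦1, 1↦1}; K=[addR :: if0 :: mulR]⟩
15. ⟨C=-2; E={z↦1}; S={0↦1, 1↦1}; K=[addL(1) :: if0 :: mulR]⟩
16. ⟨C=z; E={z↦1}; S={0↦1, 1↦1}; K=[mulR]⟩
17. ⟨C=7; E=∅; S={0↦1, 1↦1}; K=[mulL(1)]⟩
→ final value 7

Answer: 7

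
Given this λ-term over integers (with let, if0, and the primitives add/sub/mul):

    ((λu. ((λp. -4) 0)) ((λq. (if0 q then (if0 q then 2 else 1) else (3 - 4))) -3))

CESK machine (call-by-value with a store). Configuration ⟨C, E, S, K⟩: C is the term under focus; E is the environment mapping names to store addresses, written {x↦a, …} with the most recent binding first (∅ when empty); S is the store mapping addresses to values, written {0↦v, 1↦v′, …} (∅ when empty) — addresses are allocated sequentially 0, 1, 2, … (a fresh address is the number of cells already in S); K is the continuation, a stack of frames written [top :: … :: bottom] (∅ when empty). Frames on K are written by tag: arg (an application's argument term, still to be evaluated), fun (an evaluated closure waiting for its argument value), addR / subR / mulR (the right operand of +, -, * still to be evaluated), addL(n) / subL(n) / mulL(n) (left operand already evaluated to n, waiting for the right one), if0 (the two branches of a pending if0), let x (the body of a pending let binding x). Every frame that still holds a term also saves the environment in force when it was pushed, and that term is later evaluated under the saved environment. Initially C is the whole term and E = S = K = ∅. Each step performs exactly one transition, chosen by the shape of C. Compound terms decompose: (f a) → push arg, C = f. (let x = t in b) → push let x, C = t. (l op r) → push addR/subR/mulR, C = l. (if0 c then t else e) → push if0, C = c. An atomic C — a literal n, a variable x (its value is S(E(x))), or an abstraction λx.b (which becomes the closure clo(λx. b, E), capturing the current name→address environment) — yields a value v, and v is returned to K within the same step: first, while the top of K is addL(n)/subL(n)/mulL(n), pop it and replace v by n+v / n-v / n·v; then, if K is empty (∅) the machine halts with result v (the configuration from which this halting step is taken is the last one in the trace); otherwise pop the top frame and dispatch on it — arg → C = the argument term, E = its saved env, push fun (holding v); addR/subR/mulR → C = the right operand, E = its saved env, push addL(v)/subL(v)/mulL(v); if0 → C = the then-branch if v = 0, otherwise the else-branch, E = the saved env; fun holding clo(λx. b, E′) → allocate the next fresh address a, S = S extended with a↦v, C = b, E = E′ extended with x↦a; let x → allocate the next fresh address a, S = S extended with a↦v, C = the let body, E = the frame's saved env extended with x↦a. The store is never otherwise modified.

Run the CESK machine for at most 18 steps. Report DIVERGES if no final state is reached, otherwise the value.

Answer: -4

Execution trace:
0. ⟨C=((λu. ((λp. -4) 0)) ((λq. (if0 q then (if0 q then 2 else 1) else (3 - 4))) -3)); E=∅; S=∅; K=∅⟩
1. ⟨C=(λu. ((λp. -4) 0)); E=∅; S=∅; K=[arg]⟩
2. ⟨C=((λq. (if0 q then (if0 q then 2 else 1) else (3 - 4))) -3); E=∅; S=∅; K=[fun]⟩
3. ⟨C=(λq. (if0 q then (if0 q then 2 else 1) else (3 - 4))); E=∅; S=∅; K=[arg :: fun]⟩
4. ⟨C=-3; E=∅; S=∅; K=[fun :: fun]⟩
5. ⟨C=(if0 q then (if0 q then 2 else 1) else (3 - 4)); E={q↦0}; S={0↦-3}; K=[fun]⟩
6. ⟨C=q; E={q↦0}; S={0↦-3}; K=[if0 :: fun]⟩
7. ⟨C=(3 - 4); E={q↦0}; S={0↦-3}; K=[fun]⟩
8. ⟨C=3; E={q↦0}; S={0↦-3}; K=[subR :: fun]⟩
9. ⟨C=4; E={q↦0}; S={0↦-3}; K=[subL(3) :: fun]⟩
10. ⟨C=((λp. -4) 0); E={u↦1}; S={0↦-3, 1↦-1}; K=∅⟩
11. ⟨C=(λp. -4); E={u↦1}; S={0↦-3, 1↦-1}; K=[arg]⟩
12. ⟨C=0; E={u↦1}; S={0↦-3, 1↦-1}; K=[fun]⟩
13. ⟨C=-4; E={p↦2, u↦1}; S={0↦-3, 1↦-1, 2↦0}; K=∅⟩
→ final value -4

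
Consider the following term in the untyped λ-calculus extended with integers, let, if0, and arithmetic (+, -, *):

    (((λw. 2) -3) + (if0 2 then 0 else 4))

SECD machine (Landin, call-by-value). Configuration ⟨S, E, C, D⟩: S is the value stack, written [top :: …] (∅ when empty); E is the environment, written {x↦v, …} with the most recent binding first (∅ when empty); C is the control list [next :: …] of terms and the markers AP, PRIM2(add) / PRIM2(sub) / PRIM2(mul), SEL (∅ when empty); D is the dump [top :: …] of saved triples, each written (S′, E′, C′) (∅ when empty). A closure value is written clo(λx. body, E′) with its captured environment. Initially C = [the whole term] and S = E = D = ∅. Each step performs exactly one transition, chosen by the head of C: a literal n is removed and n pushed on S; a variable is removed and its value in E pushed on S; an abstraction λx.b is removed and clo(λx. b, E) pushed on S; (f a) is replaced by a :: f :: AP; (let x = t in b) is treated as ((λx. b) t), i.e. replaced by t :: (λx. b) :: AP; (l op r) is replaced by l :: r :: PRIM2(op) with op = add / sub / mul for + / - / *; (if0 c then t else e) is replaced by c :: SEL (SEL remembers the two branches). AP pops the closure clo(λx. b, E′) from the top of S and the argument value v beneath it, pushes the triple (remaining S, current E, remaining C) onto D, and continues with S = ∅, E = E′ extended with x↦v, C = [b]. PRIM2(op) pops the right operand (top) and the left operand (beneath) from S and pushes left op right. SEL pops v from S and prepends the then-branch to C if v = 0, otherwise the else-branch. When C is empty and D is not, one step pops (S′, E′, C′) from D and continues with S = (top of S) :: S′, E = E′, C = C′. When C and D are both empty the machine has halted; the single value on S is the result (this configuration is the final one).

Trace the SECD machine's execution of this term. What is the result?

Answer: 6

Machine steps:
step 0: ⟨S=∅; E=∅; C=[(((λw. 2) -3) + (if0 2 then 0 else 4))]; D=∅⟩
step 1: ⟨S=∅; E=∅; C=[((λw. 2) -3) :: (if0 2 then 0 else 4) :: PRIM2(add)]; D=∅⟩
step 2: ⟨S=∅; E=∅; C=[-3 :: (λw. 2) :: AP :: (if0 2 then 0 else 4) :: PRIM2(add)]; D=∅⟩
step 3: ⟨S=[-3]; E=∅; C=[(λw. 2) :: AP :: (if0 2 then 0 else 4) :: PRIM2(add)]; D=∅⟩
step 4: ⟨S=[clo(λw. 2, ∅) :: -3]; E=∅; C=[AP :: (if0 2 then 0 else 4) :: PRIM2(add)]; D=∅⟩
step 5: ⟨S=∅; E={w↦-3}; C=[2]; D=[(∅, ∅, [(if0 2 then 0 else 4) :: PRIM2(add)])]⟩
step 6: ⟨S=[2]; E={w↦-3}; C=∅; D=[(∅, ∅, [(if0 2 then 0 else 4) :: PRIM2(add)])]⟩
step 7: ⟨S=[2]; E=∅; C=[(if0 2 then 0 else 4) :: PRIM2(add)]; D=∅⟩
step 8: ⟨S=[2]; E=∅; C=[2 :: SEL :: PRIM2(add)]; D=∅⟩
step 9: ⟨S=[2 :: 2]; E=∅; C=[SEL :: PRIM2(add)]; D=∅⟩
step 10: ⟨S=[2]; E=∅; C=[4 :: PRIM2(add)]; D=∅⟩
step 11: ⟨S=[4 :: 2]; E=∅; C=[PRIM2(add)]; D=∅⟩
step 12: ⟨S=[6]; E=∅; C=∅; D=∅⟩
→ final value 6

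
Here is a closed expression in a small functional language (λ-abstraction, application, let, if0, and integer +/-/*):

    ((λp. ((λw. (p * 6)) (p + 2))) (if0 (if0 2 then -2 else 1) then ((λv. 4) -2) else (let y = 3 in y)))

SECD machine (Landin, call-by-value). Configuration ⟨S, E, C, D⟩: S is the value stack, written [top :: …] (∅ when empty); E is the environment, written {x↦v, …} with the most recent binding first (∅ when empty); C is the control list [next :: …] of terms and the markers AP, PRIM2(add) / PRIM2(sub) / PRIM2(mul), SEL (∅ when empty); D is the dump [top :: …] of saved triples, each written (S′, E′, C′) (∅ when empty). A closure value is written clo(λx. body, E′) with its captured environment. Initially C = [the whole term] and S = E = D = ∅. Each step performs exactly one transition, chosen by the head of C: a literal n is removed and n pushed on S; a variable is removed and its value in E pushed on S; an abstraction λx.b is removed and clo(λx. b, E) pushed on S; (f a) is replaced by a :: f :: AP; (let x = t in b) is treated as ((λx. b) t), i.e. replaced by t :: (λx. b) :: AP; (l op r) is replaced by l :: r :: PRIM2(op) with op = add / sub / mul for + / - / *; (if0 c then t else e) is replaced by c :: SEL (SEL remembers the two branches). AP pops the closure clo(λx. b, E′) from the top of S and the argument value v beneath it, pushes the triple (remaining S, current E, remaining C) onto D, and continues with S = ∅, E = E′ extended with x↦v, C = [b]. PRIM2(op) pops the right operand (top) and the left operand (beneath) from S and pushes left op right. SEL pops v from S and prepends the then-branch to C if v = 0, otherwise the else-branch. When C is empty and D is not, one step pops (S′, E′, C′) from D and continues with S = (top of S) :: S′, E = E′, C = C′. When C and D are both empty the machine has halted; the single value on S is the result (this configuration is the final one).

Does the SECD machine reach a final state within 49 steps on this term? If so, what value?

Answer: 18

Machine steps:
0. [S=∅ | E=∅ | C=[((λp. ((λw. (p * 6)) (p + 2))) (if0 (if0 2 then -2 else 1) then ((λv. 4) -2) else (let y = 3 in y)))] | D=∅]
1. [S=∅ | E=∅ | C=[(if0 (if0 2 then -2 else 1) then ((λv. 4) -2) else (let y = 3 in y)) :: (λp. ((λw. (p * 6)) (p + 2))) :: AP] | D=∅]
2. [S=∅ | E=∅ | C=[(if0 2 then -2 else 1) :: SEL :: (λp. ((λw. (p * 6)) (p + 2))) :: AP] | D=∅]
3. [S=∅ | E=∅ | C=[2 :: SEL :: SEL :: (λp. ((λw. (p * 6)) (p + 2))) :: AP] | D=∅]
4. [S=[2] | E=∅ | C=[SEL :: SEL :: (λp. ((λw. (p * 6)) (p + 2))) :: AP] | D=∅]
5. [S=∅ | E=∅ | C=[1 :: SEL :: (λp. ((λw. (p * 6)) (p + 2))) :: AP] | D=∅]
6. [S=[1] | E=∅ | C=[SEL :: (λp. ((λw. (p * 6)) (p + 2))) :: AP] | D=∅]
7. [S=∅ | E=∅ | C=[(let y = 3 in y) :: (λp. ((λw. (p * 6)) (p + 2))) :: AP] | D=∅]
8. [S=∅ | E=∅ | C=[3 :: (λy. y) :: AP :: (λp. ((λw. (p * 6)) (p + 2))) :: AP] | D=∅]
9. [S=[3] | E=∅ | C=[(λy. y) :: AP :: (λp. ((λw. (p * 6)) (p + 2))) :: AP] | D=∅]
10. [S=[clo(λy. y, ∅) :: 3] | E=∅ | C=[AP :: (λp. ((λw. (p * 6)) (p + 2))) :: AP] | D=∅]
11. [S=∅ | E={y↦3} | C=[y] | D=[(∅, ∅, [(λp. ((λw. (p * 6)) (p + 2))) :: AP])]]
12. [S=[3] | E={y↦3} | C=∅ | D=[(∅, ∅, [(λp. ((λw. (p * 6)) (p + 2))) :: AP])]]
13. [S=[3] | E=∅ | C=[(λp. ((λw. (p * 6)) (p + 2))) :: AP] | D=∅]
14. [S=[clo(λp. ((λw. (p * 6)) (p + 2)), ∅) :: 3] | E=∅ | C=[AP] | D=∅]
15. [S=∅ | E={p↦3} | C=[((λw. (p * 6)) (p + 2))] | D=[(∅, ∅, ∅)]]
16. [S=∅ | E={p↦3} | C=[(p + 2) :: (λw. (p * 6)) :: AP] | D=[(∅, ∅, ∅)]]
17. [S=∅ | E={p↦3} | C=[p :: 2 :: PRIM2(add) :: (λw. (p * 6)) :: AP] | D=[(∅, ∅, ∅)]]
18. [S=[3] | E={p↦3} | C=[2 :: PRIM2(add) :: (λw. (p * 6)) :: AP] | D=[(∅, ∅, ∅)]]
19. [S=[2 :: 3] | E={p↦3} | C=[PRIM2(add) :: (λw. (p * 6)) :: AP] | D=[(∅, ∅, ∅)]]
20. [S=[5] | E={p↦3} | C=[(λw. (p * 6)) :: AP] | D=[(∅, ∅, ∅)]]
21. [S=[clo(λw. (p * 6), {p↦3}) :: 5] | E={p↦3} | C=[AP] | D=[(∅, ∅, ∅)]]
22. [S=∅ | E={w↦5, p↦3} | C=[(p * 6)] | D=[(∅, {p↦3}, ∅) :: (∅, ∅, ∅)]]
23. [S=∅ | E={w↦5, p↦3} | C=[p :: 6 :: PRIM2(mul)] | D=[(∅, {p↦3}, ∅) :: (∅, ∅, ∅)]]
24. [S=[3] | E={w↦5, p↦3} | C=[6 :: PRIM2(mul)] | D=[(∅, {p↦3}, ∅) :: (∅, ∅, ∅)]]
25. [S=[6 :: 3] | E={w↦5, p↦3} | C=[PRIM2(mul)] | D=[(∅, {p↦3}, ∅) :: (∅, ∅, ∅)]]
26. [S=[18] | E={w↦5, p↦3} | C=∅ | D=[(∅, {p↦3}, ∅) :: (∅, ∅, ∅)]]
27. [S=[18] | E={p↦3} | C=∅ | D=[(∅, ∅, ∅)]]
28. [S=[18] | E=∅ | C=∅ | D=∅]
→ final value 18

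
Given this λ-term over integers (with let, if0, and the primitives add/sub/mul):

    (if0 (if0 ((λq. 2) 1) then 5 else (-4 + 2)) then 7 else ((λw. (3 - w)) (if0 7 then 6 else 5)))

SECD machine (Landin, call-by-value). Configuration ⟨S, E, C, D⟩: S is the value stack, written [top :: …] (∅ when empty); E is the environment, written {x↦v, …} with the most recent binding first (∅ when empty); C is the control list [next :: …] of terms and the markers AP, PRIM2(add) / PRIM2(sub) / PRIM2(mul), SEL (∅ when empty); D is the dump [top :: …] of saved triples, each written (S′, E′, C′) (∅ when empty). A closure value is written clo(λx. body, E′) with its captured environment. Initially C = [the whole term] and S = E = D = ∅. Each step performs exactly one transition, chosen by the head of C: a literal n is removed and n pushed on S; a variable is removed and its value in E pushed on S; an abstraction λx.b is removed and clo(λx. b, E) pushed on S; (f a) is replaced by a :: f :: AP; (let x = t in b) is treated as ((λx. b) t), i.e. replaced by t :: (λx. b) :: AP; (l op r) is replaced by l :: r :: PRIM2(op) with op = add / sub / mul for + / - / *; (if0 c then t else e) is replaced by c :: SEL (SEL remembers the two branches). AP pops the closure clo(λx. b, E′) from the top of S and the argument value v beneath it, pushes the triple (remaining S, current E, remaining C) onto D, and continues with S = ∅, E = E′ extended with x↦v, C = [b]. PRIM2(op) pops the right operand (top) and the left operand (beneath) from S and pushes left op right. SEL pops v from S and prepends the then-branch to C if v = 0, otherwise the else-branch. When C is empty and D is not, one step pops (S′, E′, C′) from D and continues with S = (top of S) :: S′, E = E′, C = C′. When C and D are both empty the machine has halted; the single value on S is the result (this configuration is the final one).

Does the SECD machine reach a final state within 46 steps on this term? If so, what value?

[0] [S=∅ | E=∅ | C=[(if0 (if0 ((λq. 2) 1) then 5 else (-4 + 2)) then 7 else ((λw. (3 - w)) (if0 7 then 6 else 5)))] | D=∅]
[1] [S=∅ | E=∅ | C=[(if0 ((λq. 2) 1) then 5 else (-4 + 2)) :: SEL] | D=∅]
[2] [S=∅ | E=∅ | C=[((λq. 2) 1) :: SEL :: SEL] | D=∅]
[3] [S=∅ | E=∅ | C=[1 :: (λq. 2) :: AP :: SEL :: SEL] | D=∅]
[4] [S=[1] | E=∅ | C=[(λq. 2) :: AP :: SEL :: SEL] | D=∅]
[5] [S=[clo(λq. 2, ∅) :: 1] | E=∅ | C=[AP :: SEL :: SEL] | D=∅]
[6] [S=∅ | E={q↦1} | C=[2] | D=[(∅, ∅, [SEL :: SEL])]]
[7] [S=[2] | E={q↦1} | C=∅ | D=[(∅, ∅, [SEL :: SEL])]]
[8] [S=[2] | E=∅ | C=[SEL :: SEL] | D=∅]
[9] [S=∅ | E=∅ | C=[(-4 + 2) :: SEL] | D=∅]
[10] [S=∅ | E=∅ | C=[-4 :: 2 :: PRIM2(add) :: SEL] | D=∅]
[11] [S=[-4] | E=∅ | C=[2 :: PRIM2(add) :: SEL] | D=∅]
[12] [S=[2 :: -4] | E=∅ | C=[PRIM2(add) :: SEL] | D=∅]
[13] [S=[-2] | E=∅ | C=[SEL] | D=∅]
[14] [S=∅ | E=∅ | C=[((λw. (3 - w)) (if0 7 then 6 else 5))] | D=∅]
[15] [S=∅ | E=∅ | C=[(if0 7 then 6 else 5) :: (λw. (3 - w)) :: AP] | D=∅]
[16] [S=∅ | E=∅ | C=[7 :: SEL :: (λw. (3 - w)) :: AP] | D=∅]
[17] [S=[7] | E=∅ | C=[SEL :: (λw. (3 - w)) :: AP] | D=∅]
[18] [S=∅ | E=∅ | C=[5 :: (λw. (3 - w)) :: AP] | D=∅]
[19] [S=[5] | E=∅ | C=[(λw. (3 - w)) :: AP] | D=∅]
[20] [S=[clo(λw. (3 - w), ∅) :: 5] | E=∅ | C=[AP] | D=∅]
[21] [S=∅ | E={w↦5} | C=[(3 - w)] | D=[(∅, ∅, ∅)]]
[22] [S=∅ | E={w↦5} | C=[3 :: w :: PRIM2(sub)] | D=[(∅, ∅, ∅)]]
[23] [S=[3] | E={w↦5} | C=[w :: PRIM2(sub)] | D=[(∅, ∅, ∅)]]
[24] [S=[5 :: 3] | E={w↦5} | C=[PRIM2(sub)] | D=[(∅, ∅, ∅)]]
[25] [S=[-2] | E={w↦5} | C=∅ | D=[(∅, ∅, ∅)]]
[26] [S=[-2] | E=∅ | C=∅ | D=∅]
→ final value -2

Answer: -2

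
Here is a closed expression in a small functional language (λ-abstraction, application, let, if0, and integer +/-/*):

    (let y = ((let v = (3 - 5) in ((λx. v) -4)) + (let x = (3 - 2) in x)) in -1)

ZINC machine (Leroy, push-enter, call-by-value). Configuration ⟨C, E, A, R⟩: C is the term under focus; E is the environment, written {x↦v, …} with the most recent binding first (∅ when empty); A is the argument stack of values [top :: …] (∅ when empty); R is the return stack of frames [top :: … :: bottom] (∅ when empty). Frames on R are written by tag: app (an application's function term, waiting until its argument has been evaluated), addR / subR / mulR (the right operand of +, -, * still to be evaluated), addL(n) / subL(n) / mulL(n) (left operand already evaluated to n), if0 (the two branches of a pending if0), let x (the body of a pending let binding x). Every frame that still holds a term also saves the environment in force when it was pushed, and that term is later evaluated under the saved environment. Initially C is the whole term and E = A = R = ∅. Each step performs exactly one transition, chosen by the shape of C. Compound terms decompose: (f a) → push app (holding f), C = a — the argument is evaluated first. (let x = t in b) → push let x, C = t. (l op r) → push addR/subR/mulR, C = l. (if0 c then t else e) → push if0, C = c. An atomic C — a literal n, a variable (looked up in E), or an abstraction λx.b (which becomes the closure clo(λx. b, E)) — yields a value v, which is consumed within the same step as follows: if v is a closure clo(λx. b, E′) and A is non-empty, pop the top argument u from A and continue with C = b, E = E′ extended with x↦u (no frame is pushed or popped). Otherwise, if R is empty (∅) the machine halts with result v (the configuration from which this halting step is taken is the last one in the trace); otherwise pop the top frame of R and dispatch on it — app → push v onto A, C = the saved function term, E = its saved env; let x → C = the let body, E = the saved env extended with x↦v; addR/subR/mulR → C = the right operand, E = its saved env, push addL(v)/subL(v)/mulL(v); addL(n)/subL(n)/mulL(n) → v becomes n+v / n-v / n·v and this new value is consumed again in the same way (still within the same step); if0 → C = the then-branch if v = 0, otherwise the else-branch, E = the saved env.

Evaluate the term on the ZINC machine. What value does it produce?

step 0: <C=(let y = ((let v = (3 - 5) in ((λx. v) -4)) + (let x = (3 - 2) in x)) in -1), E=∅, A=∅, R=∅>
step 1: <C=((let v = (3 - 5) in ((λx. v) -4)) + (let x = (3 - 2) in x)), E=∅, A=∅, R=[let y]>
step 2: <C=(let v = (3 - 5) in ((λx. v) -4)), E=∅, A=∅, R=[addR :: let y]>
step 3: <C=(3 - 5), E=∅, A=∅, R=[let v :: addR :: let y]>
step 4: <C=3, E=∅, A=∅, R=[subR :: let v :: addR :: let y]>
step 5: <C=5, E=∅, A=∅, R=[subL(3) :: let v :: addR :: let y]>
step 6: <C=((λx. v) -4), E={v↦-2}, A=∅, R=[addR :: let y]>
step 7: <C=-4, E={v↦-2}, A=∅, R=[app :: addR :: let y]>
step 8: <C=(λx. v), E={v↦-2}, A=[-4], R=[addR :: let y]>
step 9: <C=v, E={x↦-4, v↦-2}, A=∅, R=[addR :: let y]>
step 10: <C=(let x = (3 - 2) in x), E=∅, A=∅, R=[addL(-2) :: let y]>
step 11: <C=(3 - 2), E=∅, A=∅, R=[let x :: addL(-2) :: let y]>
step 12: <C=3, E=∅, A=∅, R=[subR :: let x :: addL(-2) :: let y]>
step 13: <C=2, E=∅, A=∅, R=[subL(3) :: let x :: addL(-2) :: let y]>
step 14: <C=x, E={x↦1}, A=∅, R=[addL(-2) :: let y]>
step 15: <C=-1, E={y↦-1}, A=∅, R=∅>
→ final value -1

Answer: -1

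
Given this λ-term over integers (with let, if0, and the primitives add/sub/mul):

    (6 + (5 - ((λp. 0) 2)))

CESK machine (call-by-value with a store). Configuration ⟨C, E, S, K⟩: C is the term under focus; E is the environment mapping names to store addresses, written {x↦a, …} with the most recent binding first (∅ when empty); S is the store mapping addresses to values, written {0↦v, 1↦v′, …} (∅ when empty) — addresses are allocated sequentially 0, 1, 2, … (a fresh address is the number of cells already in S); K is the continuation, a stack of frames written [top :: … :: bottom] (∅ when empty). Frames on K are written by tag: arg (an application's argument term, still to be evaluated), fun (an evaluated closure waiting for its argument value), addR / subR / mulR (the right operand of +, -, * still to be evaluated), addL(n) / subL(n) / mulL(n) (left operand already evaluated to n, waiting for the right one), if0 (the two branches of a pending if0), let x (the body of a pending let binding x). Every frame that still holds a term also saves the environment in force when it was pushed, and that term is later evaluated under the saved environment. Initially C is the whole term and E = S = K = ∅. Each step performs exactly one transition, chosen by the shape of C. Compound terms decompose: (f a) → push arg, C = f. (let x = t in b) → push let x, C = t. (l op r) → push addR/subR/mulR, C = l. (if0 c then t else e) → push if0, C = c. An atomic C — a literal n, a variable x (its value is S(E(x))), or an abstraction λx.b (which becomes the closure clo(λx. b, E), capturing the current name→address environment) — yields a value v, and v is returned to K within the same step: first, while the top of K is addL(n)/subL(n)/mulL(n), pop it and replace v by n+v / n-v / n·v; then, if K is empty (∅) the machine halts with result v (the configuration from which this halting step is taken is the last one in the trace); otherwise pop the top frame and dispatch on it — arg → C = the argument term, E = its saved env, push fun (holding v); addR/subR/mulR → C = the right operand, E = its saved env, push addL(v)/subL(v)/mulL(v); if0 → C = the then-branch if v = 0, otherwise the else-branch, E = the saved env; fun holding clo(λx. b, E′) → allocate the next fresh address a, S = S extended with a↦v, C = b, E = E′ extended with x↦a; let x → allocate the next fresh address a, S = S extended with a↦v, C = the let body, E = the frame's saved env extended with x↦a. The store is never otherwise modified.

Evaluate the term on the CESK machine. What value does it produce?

0. ⟨C=(6 + (5 - ((λp. 0) 2))); E=∅; S=∅; K=∅⟩
1. ⟨C=6; E=∅; S=∅; K=[addR]⟩
2. ⟨C=(5 - ((λp. 0) 2)); E=∅; S=∅; K=[addL(6)]⟩
3. ⟨C=5; E=∅; S=∅; K=[subR :: addL(6)]⟩
4. ⟨C=((λp. 0) 2); E=∅; S=∅; K=[subL(5) :: addL(6)]⟩
5. ⟨C=(λp. 0); E=∅; S=∅; K=[arg :: subL(5) :: addL(6)]⟩
6. ⟨C=2; E=∅; S=∅; K=[fun :: subL(5) :: addL(6)]⟩
7. ⟨C=0; E={p↦0}; S={0↦2}; K=[subL(5) :: addL(6)]⟩
→ final value 11

Answer: 11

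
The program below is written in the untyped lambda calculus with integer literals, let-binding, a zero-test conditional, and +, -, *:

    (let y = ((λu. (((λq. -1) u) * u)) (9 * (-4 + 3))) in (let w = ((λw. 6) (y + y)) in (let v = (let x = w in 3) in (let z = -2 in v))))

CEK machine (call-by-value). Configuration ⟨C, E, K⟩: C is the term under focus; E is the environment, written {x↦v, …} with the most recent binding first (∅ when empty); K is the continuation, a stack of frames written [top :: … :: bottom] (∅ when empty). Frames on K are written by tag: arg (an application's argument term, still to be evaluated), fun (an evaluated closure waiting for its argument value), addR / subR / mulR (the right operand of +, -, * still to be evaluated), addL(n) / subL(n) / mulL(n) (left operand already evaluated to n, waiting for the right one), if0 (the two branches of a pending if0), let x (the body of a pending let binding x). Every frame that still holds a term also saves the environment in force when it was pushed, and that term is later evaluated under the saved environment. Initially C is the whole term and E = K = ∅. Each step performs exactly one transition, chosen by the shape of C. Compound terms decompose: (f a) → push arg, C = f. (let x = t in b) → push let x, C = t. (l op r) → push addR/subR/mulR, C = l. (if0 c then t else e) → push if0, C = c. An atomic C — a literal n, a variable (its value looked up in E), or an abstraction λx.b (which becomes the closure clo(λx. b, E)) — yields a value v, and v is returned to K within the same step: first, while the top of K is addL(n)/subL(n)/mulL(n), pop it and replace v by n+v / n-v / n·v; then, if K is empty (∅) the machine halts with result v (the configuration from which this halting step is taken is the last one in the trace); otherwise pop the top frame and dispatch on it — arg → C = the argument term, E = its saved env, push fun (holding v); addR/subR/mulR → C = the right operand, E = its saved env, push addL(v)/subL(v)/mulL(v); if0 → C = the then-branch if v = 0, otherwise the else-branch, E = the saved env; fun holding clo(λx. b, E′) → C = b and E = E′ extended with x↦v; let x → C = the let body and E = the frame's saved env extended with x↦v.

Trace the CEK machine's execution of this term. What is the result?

step 0: [C=(let y = ((λu. (((λq. -1) u) * u)) (9 * (-4 + 3))) in (let w = ((λw. 6) (y + y)) in (let v = (let x = w in 3) in (let z = -2 in v)))) | E=∅ | K=∅]
step 1: [C=((λu. (((λq. -1) u) * u)) (9 * (-4 + 3))) | E=∅ | K=[let y]]
step 2: [C=(λu. (((λq. -1) u) * u)) | E=∅ | K=[arg :: let y]]
step 3: [C=(9 * (-4 + 3)) | E=∅ | K=[fun :: let y]]
step 4: [C=9 | E=∅ | K=[mulR :: fun :: let y]]
step 5: [C=(-4 + 3) | E=∅ | K=[mulL(9) :: fun :: let y]]
step 6: [C=-4 | E=∅ | K=[addR :: mulL(9) :: fun :: let y]]
step 7: [C=3 | E=∅ | K=[addL(-4) :: mulL(9) :: fun :: let y]]
step 8: [C=(((λq. -1) u) * u) | E={u↦-9} | K=[let y]]
step 9: [C=((λq. -1) u) | E={u↦-9} | K=[mulR :: let y]]
step 10: [C=(λq. -1) | E={u↦-9} | K=[arg :: mulR :: let y]]
step 11: [C=u | E={u↦-9} | K=[fun :: mulR :: let y]]
step 12: [C=-1 | E={q↦-9, u↦-9} | K=[mulR :: let y]]
step 13: [C=u | E={u↦-9} | K=[mulL(-1) :: let y]]
step 14: [C=(let w = ((λw. 6) (y + y)) in (let v = (let x = w in 3) in (let z = -2 in v))) | E={y↦9} | K=∅]
step 15: [C=((λw. 6) (y + y)) | E={y↦9} | K=[let w]]
step 16: [C=(λw. 6) | E={y↦9} | K=[arg :: let w]]
step 17: [C=(y + y) | E={y↦9} | K=[fun :: let w]]
step 18: [C=y | E={y↦9} | K=[addR :: fun :: let w]]
step 19: [C=y | E={y↦9} | K=[addL(9) :: fun :: let w]]
step 20: [C=6 | E={w↦18, y↦9} | K=[let w]]
step 21: [C=(let v = (let x = w in 3) in (let z = -2 in v)) | E={w↦6, y↦9} | K=∅]
step 22: [C=(let x = w in 3) | E={w↦6, y↦9} | K=[let v]]
step 23: [C=w | E={w↦6, y↦9} | K=[let x :: let v]]
step 24: [C=3 | E={x↦6, w↦6, y↦9} | K=[let v]]
step 25: [C=(let z = -2 in v) | E={v↦3, w↦6, y↦9} | K=∅]
step 26: [C=-2 | E={v↦3, w↦6, y↦9} | K=[let z]]
step 27: [C=v | E={z↦-2, v↦3, w↦6, y↦9} | K=∅]
→ final value 3

Answer: 3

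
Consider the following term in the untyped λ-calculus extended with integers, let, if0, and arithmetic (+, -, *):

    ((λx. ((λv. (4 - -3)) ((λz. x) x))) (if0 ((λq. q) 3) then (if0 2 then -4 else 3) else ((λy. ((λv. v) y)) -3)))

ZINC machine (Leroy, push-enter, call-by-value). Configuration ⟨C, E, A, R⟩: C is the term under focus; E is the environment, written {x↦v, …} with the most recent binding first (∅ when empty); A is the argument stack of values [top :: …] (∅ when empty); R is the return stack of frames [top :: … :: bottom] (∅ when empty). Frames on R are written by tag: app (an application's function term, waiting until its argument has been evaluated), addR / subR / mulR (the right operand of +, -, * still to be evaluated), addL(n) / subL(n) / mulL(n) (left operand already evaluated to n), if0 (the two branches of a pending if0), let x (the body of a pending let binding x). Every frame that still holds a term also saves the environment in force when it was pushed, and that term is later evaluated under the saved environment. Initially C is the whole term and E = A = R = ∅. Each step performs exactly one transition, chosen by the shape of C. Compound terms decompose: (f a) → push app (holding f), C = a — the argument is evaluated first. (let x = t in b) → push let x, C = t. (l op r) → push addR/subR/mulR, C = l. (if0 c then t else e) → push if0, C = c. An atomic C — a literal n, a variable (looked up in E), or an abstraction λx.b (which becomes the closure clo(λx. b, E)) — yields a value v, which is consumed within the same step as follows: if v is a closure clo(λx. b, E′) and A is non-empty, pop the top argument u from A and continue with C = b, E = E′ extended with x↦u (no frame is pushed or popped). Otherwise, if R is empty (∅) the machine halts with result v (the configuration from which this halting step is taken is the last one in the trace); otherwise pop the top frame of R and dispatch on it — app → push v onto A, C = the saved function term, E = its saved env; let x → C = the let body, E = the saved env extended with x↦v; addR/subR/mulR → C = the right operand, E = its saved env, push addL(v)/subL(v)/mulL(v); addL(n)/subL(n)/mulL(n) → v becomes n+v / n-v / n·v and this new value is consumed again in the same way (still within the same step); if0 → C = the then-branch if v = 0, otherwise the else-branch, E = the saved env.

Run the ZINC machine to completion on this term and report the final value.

[0] <C=((λx. ((λv. (4 - -3)) ((λz. x) x))) (if0 ((λq. q) 3) then (if0 2 then -4 else 3) else ((λy. ((λv. v) y)) -3))), E=∅, A=∅, R=∅>
[1] <C=(if0 ((λq. q) 3) then (if0 2 then -4 else 3) else ((λy. ((λv. v) y)) -3)), E=∅, A=∅, R=[app]>
[2] <C=((λq. q) 3), E=∅, A=∅, R=[if0 :: app]>
[3] <C=3, E=∅, A=∅, R=[app :: if0 :: app]>
[4] <C=(λq. q), E=∅, A=[3], R=[if0 :: app]>
[5] <C=q, E={q↦3}, A=∅, R=[if0 :: app]>
[6] <C=((λy. ((λv. v) y)) -3), E=∅, A=∅, R=[app]>
[7] <C=-3, E=∅, A=∅, R=[app :: app]>
[8] <C=(λy. ((λv. v) y)), E=∅, A=[-3], R=[app]>
[9] <C=((λv. v) y), E={y↦-3}, A=∅, R=[app]>
[10] <C=y, E={y↦-3}, A=∅, R=[app :: app]>
[11] <C=(λv. v), E={y↦-3}, A=[-3], R=[app]>
[12] <C=v, E={v↦-3, y↦-3}, A=∅, R=[app]>
[13] <C=(λx. ((λv. (4 - -3)) ((λz. x) x))), E=∅, A=[-3], R=∅>
[14] <C=((λv. (4 - -3)) ((λz. x) x)), E={x↦-3}, A=∅, R=∅>
[15] <C=((λz. x) x), E={x↦-3}, A=∅, R=[app]>
[16] <C=x, E={x↦-3}, A=∅, R=[app :: app]>
[17] <C=(λz. x), E={x↦-3}, A=[-3], R=[app]>
[18] <C=x, E={z↦-3, x↦-3}, A=∅, R=[app]>
[19] <C=(λv. (4 - -3)), E={x↦-3}, A=[-3], R=∅>
[20] <C=(4 - -3), E={v↦-3, x↦-3}, A=∅, R=∅>
[21] <C=4, E={v↦-3, x↦-3}, A=∅, R=[subR]>
[22] <C=-3, E={v↦-3, x↦-3}, A=∅, R=[subL(4)]>
→ final value 7

Answer: 7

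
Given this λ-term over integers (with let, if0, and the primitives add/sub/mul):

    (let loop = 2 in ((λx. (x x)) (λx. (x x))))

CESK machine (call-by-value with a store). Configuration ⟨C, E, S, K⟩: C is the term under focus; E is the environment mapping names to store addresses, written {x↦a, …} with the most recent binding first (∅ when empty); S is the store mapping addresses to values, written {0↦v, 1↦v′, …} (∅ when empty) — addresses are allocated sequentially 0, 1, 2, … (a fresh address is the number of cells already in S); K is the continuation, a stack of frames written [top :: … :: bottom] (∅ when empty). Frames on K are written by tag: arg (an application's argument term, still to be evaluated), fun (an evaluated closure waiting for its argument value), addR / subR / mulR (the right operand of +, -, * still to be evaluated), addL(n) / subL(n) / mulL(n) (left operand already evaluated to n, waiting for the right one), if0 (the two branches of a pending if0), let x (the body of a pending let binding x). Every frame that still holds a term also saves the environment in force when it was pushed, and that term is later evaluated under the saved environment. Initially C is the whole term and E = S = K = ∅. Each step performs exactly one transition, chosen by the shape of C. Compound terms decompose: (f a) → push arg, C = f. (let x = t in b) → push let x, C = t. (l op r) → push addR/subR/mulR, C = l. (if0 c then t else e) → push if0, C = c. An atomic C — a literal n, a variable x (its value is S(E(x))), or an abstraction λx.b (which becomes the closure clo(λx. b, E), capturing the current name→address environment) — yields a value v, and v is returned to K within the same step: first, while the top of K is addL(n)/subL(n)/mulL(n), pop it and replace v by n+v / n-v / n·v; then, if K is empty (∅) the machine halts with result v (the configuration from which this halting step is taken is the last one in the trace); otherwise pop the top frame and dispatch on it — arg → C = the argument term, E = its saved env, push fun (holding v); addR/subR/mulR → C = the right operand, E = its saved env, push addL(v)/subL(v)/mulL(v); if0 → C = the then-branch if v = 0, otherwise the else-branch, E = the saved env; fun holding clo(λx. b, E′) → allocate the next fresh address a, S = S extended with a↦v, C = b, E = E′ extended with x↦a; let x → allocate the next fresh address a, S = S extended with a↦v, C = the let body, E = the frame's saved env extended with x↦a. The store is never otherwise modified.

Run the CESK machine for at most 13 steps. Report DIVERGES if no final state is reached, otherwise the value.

0. ⟨C=(let loop = 2 in ((λx. (x x)) (λx. (x x)))); E=∅; S=∅; K=∅⟩
1. ⟨C=2; E=∅; S=∅; K=[let loop]⟩
2. ⟨C=((λx. (x x)) (λx. (x x))); E={loop↦0}; S={0↦2}; K=∅⟩
3. ⟨C=(λx. (x x)); E={loop↦0}; S={0↦2}; K=[arg]⟩
4. ⟨C=(λx. (x x)); E={loop↦0}; S={0↦2}; K=[fun]⟩
5. ⟨C=(x x); E={x↦1, loop↦0}; S={0↦2, 1↦clo(λx. (x x), {loop↦0})}; K=∅⟩
6. ⟨C=x; E={x↦1, loop↦0}; S={0↦2, 1↦clo(λx. (x x), {loop↦0})}; K=[arg]⟩
7. ⟨C=x; E={x↦1, loop↦0}; S={0↦2, 1↦clo(λx. (x x), {loop↦0})}; K=[fun]⟩
8. ⟨C=(x x); E={x↦2, loop↦0}; S={0↦2, 1↦clo(λx. (x x), {loop↦0}), 2↦clo(λx. (x x), {loop↦0})}; K=∅⟩
9. ⟨C=x; E={x↦2, loop↦0}; S={0↦2, 1↦clo(λx. (x x), {loop↦0}), 2↦clo(λx. (x x), {loop↦0})}; K=[arg]⟩
10. ⟨C=x; E={x↦2, loop↦0}; S={0↦2, 1↦clo(λx. (x x), {loop↦0}), 2↦clo(λx. (x x), {loop↦0})}; K=[fun]⟩
11. ⟨C=(x x); E={x↦3, loop↦0}; S={0↦2, 1↦clo(λx. (x x), {loop↦0}), 2↦clo(λx. (x x), {loop↦0}), 3↦clo(λx. (x x), {loop↦0})}; K=∅⟩
12. ⟨C=x; E={x↦3, loop↦0}; S={0↦2, 1↦clo(λx. (x x), {loop↦0}), 2↦clo(λx. (x x), {loop↦0}), 3↦clo(λx. (x x), {loop↦0})}; K=[arg]⟩
13. ⟨C=x; E={x↦3, loop↦0}; S={0↦2, 1↦clo(λx. (x x), {loop↦0}), 2↦clo(λx. (x x), {loop↦0}), 3↦clo(λx. (x x), {loop↦0})}; K=[fun]⟩
→ 13 transitions taken and the configuration is still not final: no result within 13 steps

Answer: DIVERGES (no final state within 13 steps)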